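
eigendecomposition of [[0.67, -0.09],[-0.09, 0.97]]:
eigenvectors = [[-0.96, 0.27],[-0.27, -0.96]]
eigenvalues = [0.65, 0.99]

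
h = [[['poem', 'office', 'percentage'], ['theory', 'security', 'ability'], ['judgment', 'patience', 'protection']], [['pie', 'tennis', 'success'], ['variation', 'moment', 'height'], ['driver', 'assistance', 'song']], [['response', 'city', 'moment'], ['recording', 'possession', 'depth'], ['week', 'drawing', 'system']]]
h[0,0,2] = 'percentage'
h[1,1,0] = 'variation'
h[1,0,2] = 'success'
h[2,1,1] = 'possession'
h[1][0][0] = 'pie'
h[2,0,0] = 'response'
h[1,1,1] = 'moment'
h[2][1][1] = 'possession'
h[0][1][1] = 'security'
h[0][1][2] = 'ability'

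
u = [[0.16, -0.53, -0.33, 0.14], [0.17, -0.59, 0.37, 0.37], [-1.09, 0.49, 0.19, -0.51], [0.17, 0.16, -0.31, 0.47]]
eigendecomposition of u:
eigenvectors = [[(0.44+0.26j), 0.44-0.26j, (-0.37+0j), -0.30+0.00j], [0.76+0.00j, (0.76-0j), 0.02+0.00j, (0.32+0j)], [(-0.08+0.33j), (-0.08-0.33j), 0.78+0.00j, 0.12+0.00j], [(-0.2+0.01j), -0.20-0.01j, -0.51+0.00j, 0.89+0.00j]]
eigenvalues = [(-0.63+0.22j), (-0.63-0.22j), (1.06+0j), (0.43+0j)]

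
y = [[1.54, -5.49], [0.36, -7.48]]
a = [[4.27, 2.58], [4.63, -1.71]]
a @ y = [[7.50,-42.74], [6.51,-12.63]]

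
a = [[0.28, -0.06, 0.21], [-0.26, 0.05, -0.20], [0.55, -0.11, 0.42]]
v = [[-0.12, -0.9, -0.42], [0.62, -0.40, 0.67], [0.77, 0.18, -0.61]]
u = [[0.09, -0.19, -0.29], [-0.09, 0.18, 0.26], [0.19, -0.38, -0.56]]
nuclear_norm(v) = 3.00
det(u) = 0.00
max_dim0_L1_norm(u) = 1.11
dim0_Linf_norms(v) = [0.77, 0.9, 0.67]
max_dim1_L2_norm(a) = 0.7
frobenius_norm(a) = 0.85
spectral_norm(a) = 0.85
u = a @ v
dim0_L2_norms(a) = [0.67, 0.13, 0.51]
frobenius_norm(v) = 1.73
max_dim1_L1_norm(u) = 1.13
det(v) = -1.00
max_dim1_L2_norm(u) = 0.7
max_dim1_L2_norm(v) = 1.0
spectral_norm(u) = 0.85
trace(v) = -1.13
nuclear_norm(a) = 0.86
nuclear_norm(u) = 0.86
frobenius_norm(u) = 0.85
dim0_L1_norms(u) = [0.37, 0.75, 1.11]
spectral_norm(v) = 1.00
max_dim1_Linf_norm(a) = 0.55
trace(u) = -0.29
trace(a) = 0.75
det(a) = -0.00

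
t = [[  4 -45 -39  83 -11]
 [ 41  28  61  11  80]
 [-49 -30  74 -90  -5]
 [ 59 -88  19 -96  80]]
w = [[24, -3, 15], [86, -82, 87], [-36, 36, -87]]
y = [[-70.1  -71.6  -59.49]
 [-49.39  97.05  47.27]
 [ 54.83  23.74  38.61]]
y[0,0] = -70.1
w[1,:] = [86, -82, 87]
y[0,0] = -70.1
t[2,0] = -49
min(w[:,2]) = -87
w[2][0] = -36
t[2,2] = 74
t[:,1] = [-45, 28, -30, -88]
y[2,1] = 23.74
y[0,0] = -70.1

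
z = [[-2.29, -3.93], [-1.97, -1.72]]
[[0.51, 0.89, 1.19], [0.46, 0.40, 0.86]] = z@[[-0.24,-0.01,-0.35], [0.01,-0.22,-0.10]]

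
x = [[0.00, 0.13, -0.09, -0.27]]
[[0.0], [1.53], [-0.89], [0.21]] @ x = [[0.0, 0.00, 0.00, 0.00], [0.00, 0.2, -0.14, -0.41], [0.0, -0.12, 0.08, 0.24], [0.00, 0.03, -0.02, -0.06]]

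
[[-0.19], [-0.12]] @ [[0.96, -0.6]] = [[-0.18, 0.11], [-0.12, 0.07]]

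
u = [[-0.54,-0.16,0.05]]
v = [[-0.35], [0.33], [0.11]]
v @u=[[0.19, 0.06, -0.02], [-0.18, -0.05, 0.02], [-0.06, -0.02, 0.01]]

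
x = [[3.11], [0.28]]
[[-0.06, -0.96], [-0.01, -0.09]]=x@[[-0.02, -0.31]]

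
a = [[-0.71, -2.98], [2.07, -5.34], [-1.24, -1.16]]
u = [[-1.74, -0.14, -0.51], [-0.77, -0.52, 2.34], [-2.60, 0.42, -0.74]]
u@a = [[1.58, 6.52],  [-3.43, 2.36],  [3.63, 6.36]]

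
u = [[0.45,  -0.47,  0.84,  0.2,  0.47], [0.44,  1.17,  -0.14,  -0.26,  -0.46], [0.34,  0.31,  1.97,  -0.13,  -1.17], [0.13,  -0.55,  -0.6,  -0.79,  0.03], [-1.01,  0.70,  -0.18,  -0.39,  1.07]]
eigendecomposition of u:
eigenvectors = [[(-0.14+0j), (-0.29+0j), -0.20+0.50j, (-0.2-0.5j), (0.42+0j)], [0.17+0.00j, -0.12+0.00j, 0.10-0.25j, (0.1+0.25j), (0.56+0j)], [(0.07+0j), -0.91+0.00j, -0.30-0.30j, (-0.3+0.3j), 0.35+0.00j], [0.97+0.00j, 0.18+0.00j, (0.16+0.14j), 0.16-0.14j, (-0.24+0j)], [0.06+0.00j, 0.22+0.00j, (-0.65+0j), (-0.65-0j), (0.57+0j)]]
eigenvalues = [(-0.94+0j), (2.43+0j), (0.67+1.05j), (0.67-1.05j), (1.06+0j)]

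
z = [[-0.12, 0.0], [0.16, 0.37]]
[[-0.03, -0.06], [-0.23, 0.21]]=z@[[0.29, 0.54], [-0.74, 0.33]]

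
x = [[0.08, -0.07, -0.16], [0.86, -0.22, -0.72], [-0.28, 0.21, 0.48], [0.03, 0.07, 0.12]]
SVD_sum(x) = [[0.13,-0.04,-0.12], [0.79,-0.27,-0.78], [-0.4,0.13,0.39], [-0.05,0.02,0.05]] + [[-0.05, -0.03, -0.04],  [0.07, 0.05, 0.06],  [0.12, 0.07, 0.09],  [0.08, 0.05, 0.07]] + [[-0.0, 0.0, -0.00], [-0.00, 0.00, -0.0], [-0.00, 0.00, -0.0], [0.00, -0.00, 0.00]]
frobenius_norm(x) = 1.31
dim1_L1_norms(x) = [0.31, 1.8, 0.97, 0.22]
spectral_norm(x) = 1.29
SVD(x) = [[-0.14, 0.27, -0.5], [-0.88, -0.43, -0.16], [0.44, -0.70, -0.56], [0.06, -0.5, 0.65]] @ diag([1.2884948351540069, 0.23699988416175796, 0.003480616146909214]) @ [[-0.69, 0.23, 0.68], [-0.7, -0.45, -0.56], [0.18, -0.86, 0.48]]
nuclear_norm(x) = 1.53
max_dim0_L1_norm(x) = 1.48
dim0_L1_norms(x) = [1.25, 0.57, 1.48]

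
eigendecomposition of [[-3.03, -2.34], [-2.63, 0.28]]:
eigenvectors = [[-0.87, 0.45], [-0.49, -0.89]]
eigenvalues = [-4.36, 1.61]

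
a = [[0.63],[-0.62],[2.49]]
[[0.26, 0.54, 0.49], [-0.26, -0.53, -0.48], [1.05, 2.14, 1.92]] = a @ [[0.42, 0.86, 0.77]]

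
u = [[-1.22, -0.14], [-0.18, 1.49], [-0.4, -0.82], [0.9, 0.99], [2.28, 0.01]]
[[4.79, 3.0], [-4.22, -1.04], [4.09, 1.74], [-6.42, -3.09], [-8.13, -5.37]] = u @ [[-3.55, -2.35], [-3.26, -0.98]]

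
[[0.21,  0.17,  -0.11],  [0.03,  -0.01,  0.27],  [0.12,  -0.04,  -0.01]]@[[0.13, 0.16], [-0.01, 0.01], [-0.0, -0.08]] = [[0.03, 0.04], [0.00, -0.02], [0.02, 0.02]]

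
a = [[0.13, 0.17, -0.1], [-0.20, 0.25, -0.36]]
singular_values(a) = [0.5, 0.2]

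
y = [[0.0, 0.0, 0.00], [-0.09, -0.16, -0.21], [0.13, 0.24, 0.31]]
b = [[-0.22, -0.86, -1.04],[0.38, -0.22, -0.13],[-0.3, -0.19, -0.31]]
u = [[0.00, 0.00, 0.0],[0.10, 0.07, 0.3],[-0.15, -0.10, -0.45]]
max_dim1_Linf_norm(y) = 0.31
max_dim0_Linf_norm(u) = 0.45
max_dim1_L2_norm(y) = 0.41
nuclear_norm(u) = 0.59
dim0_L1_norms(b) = [0.9, 1.27, 1.48]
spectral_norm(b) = 1.44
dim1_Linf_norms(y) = [0.0, 0.21, 0.31]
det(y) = 0.00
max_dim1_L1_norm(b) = 2.12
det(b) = -0.00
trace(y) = 0.15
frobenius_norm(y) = 0.50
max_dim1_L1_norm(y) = 0.68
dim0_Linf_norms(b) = [0.38, 0.86, 1.04]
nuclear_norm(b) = 1.93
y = u @ b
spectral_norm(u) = 0.58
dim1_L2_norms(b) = [1.37, 0.46, 0.47]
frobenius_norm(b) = 1.52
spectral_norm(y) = 0.50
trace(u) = -0.38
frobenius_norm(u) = 0.58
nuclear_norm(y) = 0.50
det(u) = 0.00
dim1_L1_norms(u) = [0.0, 0.47, 0.7]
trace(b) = -0.75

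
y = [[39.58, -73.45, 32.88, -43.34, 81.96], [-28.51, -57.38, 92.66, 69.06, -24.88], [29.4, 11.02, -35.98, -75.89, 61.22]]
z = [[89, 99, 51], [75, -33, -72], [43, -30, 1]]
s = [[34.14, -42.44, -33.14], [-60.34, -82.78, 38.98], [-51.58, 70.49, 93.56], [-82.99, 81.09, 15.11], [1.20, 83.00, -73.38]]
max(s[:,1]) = 83.0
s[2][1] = 70.49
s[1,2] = 38.98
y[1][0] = -28.51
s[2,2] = 93.56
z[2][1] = -30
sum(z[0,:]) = 239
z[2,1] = -30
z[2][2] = 1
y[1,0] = -28.51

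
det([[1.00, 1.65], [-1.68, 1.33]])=4.102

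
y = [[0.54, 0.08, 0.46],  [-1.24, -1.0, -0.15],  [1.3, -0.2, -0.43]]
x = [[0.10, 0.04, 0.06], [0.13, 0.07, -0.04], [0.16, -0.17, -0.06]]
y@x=[[0.14, -0.05, 0.00], [-0.28, -0.09, -0.03], [0.04, 0.11, 0.11]]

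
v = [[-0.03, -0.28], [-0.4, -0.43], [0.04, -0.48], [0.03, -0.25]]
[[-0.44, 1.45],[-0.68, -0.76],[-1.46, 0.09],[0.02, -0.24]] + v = [[-0.47, 1.17], [-1.08, -1.19], [-1.42, -0.39], [0.05, -0.49]]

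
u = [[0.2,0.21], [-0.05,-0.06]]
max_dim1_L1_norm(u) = 0.41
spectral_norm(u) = 0.30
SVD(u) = [[-0.97, 0.26], [0.26, 0.97]] @ diag([0.30029160582707154, 0.004995144622403469]) @ [[-0.69, -0.73],[0.73, -0.69]]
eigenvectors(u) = [[0.97, -0.71],[-0.23, 0.71]]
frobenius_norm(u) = 0.30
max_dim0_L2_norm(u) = 0.22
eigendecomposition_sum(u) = [[0.2, 0.2], [-0.05, -0.05]] + [[0.0,0.01], [-0.0,-0.01]]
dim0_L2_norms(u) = [0.21, 0.22]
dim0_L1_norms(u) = [0.25, 0.27]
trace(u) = 0.14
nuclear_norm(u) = 0.31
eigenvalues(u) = [0.15, -0.01]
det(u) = -0.00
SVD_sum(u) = [[0.20, 0.21], [-0.05, -0.06]] + [[0.00, -0.00], [0.00, -0.0]]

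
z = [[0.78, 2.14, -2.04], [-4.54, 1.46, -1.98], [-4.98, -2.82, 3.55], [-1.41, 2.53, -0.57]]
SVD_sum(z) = [[1.9, 0.84, -0.98], [-1.96, -0.87, 1.01], [-5.51, -2.44, 2.85], [0.00, 0.0, -0.0]] + [[-1.13,1.25,-1.10],[-2.53,2.82,-2.48],[0.51,-0.57,0.5],[-1.50,1.66,-1.47]] + [[0.00,0.04,0.05], [-0.05,-0.49,-0.51], [0.02,0.19,0.20], [0.08,0.86,0.9]]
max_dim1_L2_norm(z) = 6.73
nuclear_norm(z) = 14.61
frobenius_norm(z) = 9.49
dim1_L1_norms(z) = [4.96, 7.98, 11.35, 4.51]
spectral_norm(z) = 7.44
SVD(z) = [[-0.31, -0.35, -0.04], [0.32, -0.79, 0.49], [0.90, 0.16, -0.19], [-0.00, -0.47, -0.85]] @ diag([7.44016823700991, 5.708132388370866, 1.4640769248302354]) @ [[-0.83,-0.37,0.43], [0.56,-0.62,0.55], [-0.07,-0.69,-0.72]]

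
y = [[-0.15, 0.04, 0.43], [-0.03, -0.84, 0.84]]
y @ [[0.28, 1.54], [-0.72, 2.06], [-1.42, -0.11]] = [[-0.68, -0.2], [-0.6, -1.87]]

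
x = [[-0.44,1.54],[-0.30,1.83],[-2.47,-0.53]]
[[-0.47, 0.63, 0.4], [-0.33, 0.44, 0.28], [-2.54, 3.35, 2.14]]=x @[[1.03, -1.36, -0.87], [-0.01, 0.02, 0.01]]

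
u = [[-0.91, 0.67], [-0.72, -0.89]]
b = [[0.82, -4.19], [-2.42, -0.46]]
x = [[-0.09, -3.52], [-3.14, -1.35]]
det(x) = -10.93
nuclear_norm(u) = 2.27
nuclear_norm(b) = 6.73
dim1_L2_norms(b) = [4.27, 2.46]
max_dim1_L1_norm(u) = 1.61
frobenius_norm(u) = 1.61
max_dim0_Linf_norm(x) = 3.52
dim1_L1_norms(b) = [5.01, 2.88]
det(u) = 1.29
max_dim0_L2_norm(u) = 1.16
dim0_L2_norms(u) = [1.16, 1.11]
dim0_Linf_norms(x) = [3.14, 3.52]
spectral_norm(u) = 1.16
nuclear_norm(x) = 6.78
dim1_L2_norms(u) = [1.13, 1.14]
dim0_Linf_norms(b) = [2.42, 4.19]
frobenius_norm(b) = 4.93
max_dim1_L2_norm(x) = 3.52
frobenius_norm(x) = 4.91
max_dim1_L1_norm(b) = 5.01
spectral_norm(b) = 4.27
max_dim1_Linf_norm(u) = 0.91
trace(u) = -1.80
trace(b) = 0.36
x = u + b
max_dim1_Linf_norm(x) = 3.52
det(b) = -10.52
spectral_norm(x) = 4.13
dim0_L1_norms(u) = [1.63, 1.56]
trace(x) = -1.44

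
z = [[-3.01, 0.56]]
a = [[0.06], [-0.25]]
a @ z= [[-0.18, 0.03], [0.75, -0.14]]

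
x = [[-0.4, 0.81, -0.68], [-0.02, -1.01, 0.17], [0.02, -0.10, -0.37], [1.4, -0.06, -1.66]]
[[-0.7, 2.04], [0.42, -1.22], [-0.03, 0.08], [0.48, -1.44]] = x @ [[0.59, -1.73],[-0.39, 1.14],[0.22, -0.63]]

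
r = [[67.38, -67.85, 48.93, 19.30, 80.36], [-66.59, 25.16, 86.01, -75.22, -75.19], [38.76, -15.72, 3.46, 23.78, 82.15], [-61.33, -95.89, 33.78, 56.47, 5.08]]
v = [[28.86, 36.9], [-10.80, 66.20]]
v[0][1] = 36.9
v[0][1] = 36.9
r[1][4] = -75.19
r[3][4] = 5.08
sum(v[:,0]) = 18.06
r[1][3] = -75.22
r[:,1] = [-67.85, 25.16, -15.72, -95.89]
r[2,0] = 38.76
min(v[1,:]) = -10.8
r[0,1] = -67.85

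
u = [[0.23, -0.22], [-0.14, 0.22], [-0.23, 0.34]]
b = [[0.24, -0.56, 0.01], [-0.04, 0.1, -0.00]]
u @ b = [[0.06, -0.15, 0.00], [-0.04, 0.10, -0.0], [-0.07, 0.16, -0.0]]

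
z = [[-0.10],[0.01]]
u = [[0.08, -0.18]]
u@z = [[-0.01]]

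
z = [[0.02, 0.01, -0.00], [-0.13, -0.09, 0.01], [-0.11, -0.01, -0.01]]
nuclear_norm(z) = 0.24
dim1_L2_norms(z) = [0.02, 0.16, 0.11]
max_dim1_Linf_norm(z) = 0.13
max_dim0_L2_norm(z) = 0.17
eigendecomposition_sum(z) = [[0.01-0.00j, (0.01-0j), (-0+0j)], [(-0.1+0j), (-0.09+0j), (0.01-0j)], [0.00-0.00j, -0j, -0.00+0.00j]] + [[0.00+0.01j, 0.00+0.00j, 0j], [(-0.01-0.01j), (-0-0j), -0.00+0.00j], [-0.06-0.01j, (-0.01-0j), -0.00+0.00j]] + [[0.00-0.01j, -0j, -0j], [(-0.01+0.01j), -0.00+0.00j, -0.00-0.00j], [-0.06+0.01j, -0.01+0.00j, (-0-0j)]]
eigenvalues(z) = [(-0.08+0j), (-0+0.01j), (-0-0.01j)]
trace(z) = -0.08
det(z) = -0.00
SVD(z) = [[-0.12, 0.01, 0.99], [0.83, -0.55, 0.1], [0.55, 0.83, 0.06]] @ diag([0.18867965840713227, 0.04795613701890833, 0.00044206966822864805]) @ [[-0.9, -0.43, 0.01], [-0.42, 0.86, -0.29], [-0.11, 0.27, 0.96]]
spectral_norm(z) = 0.19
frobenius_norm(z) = 0.19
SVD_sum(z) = [[0.02, 0.01, -0.00], [-0.14, -0.07, 0.00], [-0.09, -0.04, 0.00]] + [[-0.0, 0.0, -0.0], [0.01, -0.02, 0.01], [-0.02, 0.03, -0.01]] + [[-0.0, 0.00, 0.0], [-0.0, 0.00, 0.00], [-0.00, 0.0, 0.00]]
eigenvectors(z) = [[(-0.1+0j), 0.10+0.07j, 0.10-0.07j], [(0.99+0j), (-0.26-0.08j), -0.26+0.08j], [-0.02+0.00j, (-0.96+0j), -0.96-0.00j]]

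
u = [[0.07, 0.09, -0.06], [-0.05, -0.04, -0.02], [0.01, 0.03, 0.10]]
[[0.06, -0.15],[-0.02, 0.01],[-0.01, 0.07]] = u@[[0.13,0.40], [0.38,-1.27], [-0.23,1.02]]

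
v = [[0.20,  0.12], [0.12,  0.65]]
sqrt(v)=[[0.44, 0.10],[0.10, 0.80]]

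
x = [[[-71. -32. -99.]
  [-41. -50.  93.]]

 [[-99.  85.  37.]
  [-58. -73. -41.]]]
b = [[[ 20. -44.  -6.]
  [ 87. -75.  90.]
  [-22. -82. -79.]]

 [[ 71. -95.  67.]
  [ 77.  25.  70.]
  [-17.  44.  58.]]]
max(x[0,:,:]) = 93.0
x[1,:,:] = [[-99.0, 85.0, 37.0], [-58.0, -73.0, -41.0]]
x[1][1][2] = -41.0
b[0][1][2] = 90.0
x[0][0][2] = -99.0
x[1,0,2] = 37.0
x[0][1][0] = -41.0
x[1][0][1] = 85.0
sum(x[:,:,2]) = -10.0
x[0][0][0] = -71.0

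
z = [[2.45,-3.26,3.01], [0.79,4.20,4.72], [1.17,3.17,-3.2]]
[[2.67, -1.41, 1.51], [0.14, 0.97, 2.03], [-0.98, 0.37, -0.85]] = z@[[0.47,-0.28,0.20],[-0.28,0.25,0.03],[0.2,0.03,0.37]]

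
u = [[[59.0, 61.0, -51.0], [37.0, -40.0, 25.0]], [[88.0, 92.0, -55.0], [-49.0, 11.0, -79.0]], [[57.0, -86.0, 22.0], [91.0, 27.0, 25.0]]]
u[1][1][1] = 11.0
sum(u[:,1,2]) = -29.0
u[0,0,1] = 61.0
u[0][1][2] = 25.0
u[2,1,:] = [91.0, 27.0, 25.0]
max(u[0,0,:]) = 61.0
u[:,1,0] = [37.0, -49.0, 91.0]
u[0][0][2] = -51.0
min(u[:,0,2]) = -55.0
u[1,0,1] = 92.0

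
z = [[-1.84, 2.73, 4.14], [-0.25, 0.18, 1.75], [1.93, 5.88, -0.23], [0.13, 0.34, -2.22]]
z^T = [[-1.84,-0.25,1.93,0.13], [2.73,0.18,5.88,0.34], [4.14,1.75,-0.23,-2.22]]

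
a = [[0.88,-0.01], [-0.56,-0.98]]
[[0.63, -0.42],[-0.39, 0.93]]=a @ [[0.72, -0.48],[-0.01, -0.67]]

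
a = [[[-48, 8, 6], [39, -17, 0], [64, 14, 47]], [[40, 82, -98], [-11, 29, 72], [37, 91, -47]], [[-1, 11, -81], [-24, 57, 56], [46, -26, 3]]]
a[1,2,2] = -47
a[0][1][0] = 39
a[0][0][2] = 6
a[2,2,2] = 3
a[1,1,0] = -11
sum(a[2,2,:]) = 23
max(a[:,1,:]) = 72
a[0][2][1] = 14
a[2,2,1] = -26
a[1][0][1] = 82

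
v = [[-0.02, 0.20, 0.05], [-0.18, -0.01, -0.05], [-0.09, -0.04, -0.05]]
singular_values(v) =[0.22, 0.2, 0.01]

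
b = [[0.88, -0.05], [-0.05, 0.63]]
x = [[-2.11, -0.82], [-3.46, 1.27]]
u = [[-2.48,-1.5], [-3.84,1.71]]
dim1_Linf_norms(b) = [0.88, 0.63]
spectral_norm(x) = 4.11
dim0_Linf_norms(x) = [3.46, 1.27]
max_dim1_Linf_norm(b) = 0.88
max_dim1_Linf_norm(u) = 3.84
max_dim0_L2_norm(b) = 0.88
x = u @ b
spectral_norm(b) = 0.89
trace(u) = -0.77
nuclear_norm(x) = 5.45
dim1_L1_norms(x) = [2.93, 4.73]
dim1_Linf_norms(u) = [2.48, 3.84]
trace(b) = 1.51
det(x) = -5.52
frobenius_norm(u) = 5.11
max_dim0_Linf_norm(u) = 3.84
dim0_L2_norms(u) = [4.57, 2.27]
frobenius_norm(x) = 4.33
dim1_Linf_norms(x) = [2.11, 3.46]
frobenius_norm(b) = 1.08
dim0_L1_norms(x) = [5.57, 2.09]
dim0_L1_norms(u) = [6.32, 3.21]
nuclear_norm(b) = 1.51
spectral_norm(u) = 4.63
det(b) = 0.55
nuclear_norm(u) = 6.79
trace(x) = -0.84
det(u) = -10.00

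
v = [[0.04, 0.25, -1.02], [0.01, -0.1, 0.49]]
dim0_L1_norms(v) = [0.05, 0.35, 1.51]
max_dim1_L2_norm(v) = 1.05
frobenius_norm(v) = 1.16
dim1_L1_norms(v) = [1.31, 0.6]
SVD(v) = [[-0.9,0.43], [0.43,0.9]] @ diag([1.1634871447783899, 0.03158581858098304]) @ [[-0.03,-0.23,0.97], [0.83,0.54,0.15]]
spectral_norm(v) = 1.16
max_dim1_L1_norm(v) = 1.31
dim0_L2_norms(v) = [0.04, 0.27, 1.13]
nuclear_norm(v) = 1.20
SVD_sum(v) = [[0.03, 0.24, -1.02],  [-0.01, -0.12, 0.49]] + [[0.01, 0.01, 0.00], [0.02, 0.02, 0.0]]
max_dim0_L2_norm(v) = 1.13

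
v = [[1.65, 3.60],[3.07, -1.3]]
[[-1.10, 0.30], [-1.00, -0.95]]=v@[[-0.38,  -0.23], [-0.13,  0.19]]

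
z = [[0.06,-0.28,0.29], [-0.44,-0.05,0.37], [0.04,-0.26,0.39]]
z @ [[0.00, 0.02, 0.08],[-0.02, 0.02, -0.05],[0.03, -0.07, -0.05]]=[[0.01,  -0.02,  0.0], [0.01,  -0.04,  -0.05], [0.02,  -0.03,  -0.0]]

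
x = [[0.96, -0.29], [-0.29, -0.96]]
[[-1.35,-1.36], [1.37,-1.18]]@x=[[-0.90, 1.7], [1.66, 0.74]]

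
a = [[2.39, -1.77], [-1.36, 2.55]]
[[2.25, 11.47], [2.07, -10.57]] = a @ [[2.55,2.86], [2.17,-2.62]]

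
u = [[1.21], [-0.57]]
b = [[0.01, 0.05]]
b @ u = [[-0.02]]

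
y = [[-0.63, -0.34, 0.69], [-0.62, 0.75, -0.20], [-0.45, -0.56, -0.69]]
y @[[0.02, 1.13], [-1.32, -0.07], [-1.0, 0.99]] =[[-0.25, -0.00], [-0.80, -0.95], [1.42, -1.15]]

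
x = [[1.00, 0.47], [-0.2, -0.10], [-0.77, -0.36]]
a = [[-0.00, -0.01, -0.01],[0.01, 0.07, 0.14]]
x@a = [[0.00,0.02,0.06], [-0.00,-0.01,-0.01], [-0.00,-0.02,-0.04]]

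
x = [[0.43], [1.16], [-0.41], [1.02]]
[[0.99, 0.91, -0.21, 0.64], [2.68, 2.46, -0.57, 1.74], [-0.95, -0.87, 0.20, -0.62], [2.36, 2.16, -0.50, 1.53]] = x @[[2.31, 2.12, -0.49, 1.50]]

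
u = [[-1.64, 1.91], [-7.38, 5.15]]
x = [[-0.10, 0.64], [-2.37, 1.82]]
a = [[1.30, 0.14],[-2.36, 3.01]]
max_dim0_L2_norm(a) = 3.01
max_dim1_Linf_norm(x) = 2.37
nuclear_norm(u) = 9.93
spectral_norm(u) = 9.33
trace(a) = 4.31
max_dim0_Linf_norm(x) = 2.37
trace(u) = 3.51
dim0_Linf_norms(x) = [2.37, 1.82]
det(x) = 1.33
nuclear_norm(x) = 3.47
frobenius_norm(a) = 4.04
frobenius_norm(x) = 3.06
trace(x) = 1.72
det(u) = 5.65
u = x @ a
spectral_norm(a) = 3.89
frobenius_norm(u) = 9.34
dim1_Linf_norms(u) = [1.91, 7.38]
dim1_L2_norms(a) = [1.31, 3.82]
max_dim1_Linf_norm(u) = 7.38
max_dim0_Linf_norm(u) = 7.38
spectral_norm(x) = 3.03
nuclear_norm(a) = 4.98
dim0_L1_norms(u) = [9.02, 7.06]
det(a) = 4.24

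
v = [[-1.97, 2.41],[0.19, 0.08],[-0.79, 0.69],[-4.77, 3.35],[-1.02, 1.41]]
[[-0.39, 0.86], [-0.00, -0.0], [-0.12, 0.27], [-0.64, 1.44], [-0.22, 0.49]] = v @ [[0.05, -0.12], [-0.12, 0.26]]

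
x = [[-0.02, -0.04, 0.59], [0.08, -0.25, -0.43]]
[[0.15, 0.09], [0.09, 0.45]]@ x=[[0.0, -0.03, 0.05],[0.03, -0.12, -0.14]]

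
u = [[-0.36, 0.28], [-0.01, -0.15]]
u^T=[[-0.36, -0.01], [0.28, -0.15]]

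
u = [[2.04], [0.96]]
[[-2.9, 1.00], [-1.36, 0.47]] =u @ [[-1.42, 0.49]]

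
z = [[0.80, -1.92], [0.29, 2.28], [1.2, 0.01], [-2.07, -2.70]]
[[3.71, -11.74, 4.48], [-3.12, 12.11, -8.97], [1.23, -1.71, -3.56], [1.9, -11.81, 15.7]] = z @ [[1.04, -1.47, -2.94],[-1.50, 5.5, -3.56]]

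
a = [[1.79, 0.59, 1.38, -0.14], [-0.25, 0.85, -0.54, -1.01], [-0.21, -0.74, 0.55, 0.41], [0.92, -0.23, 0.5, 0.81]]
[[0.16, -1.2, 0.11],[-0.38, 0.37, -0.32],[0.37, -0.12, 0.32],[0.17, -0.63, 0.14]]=a @ [[0.08, -0.39, 0.06], [-0.45, -0.06, -0.39], [0.19, -0.35, 0.16], [-0.12, -0.13, -0.11]]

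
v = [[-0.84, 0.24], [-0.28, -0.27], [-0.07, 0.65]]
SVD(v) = [[-0.91, -0.26], [-0.13, -0.54], [-0.39, 0.8]] @ diag([0.9376008040642363, 0.6802975321270079]) @ [[0.89, -0.47], [0.47, 0.89]]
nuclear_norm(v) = 1.62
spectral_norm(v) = 0.94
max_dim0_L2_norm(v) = 0.89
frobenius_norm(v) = 1.16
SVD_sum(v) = [[-0.76,0.40], [-0.11,0.06], [-0.32,0.17]] + [[-0.08, -0.16], [-0.17, -0.33], [0.25, 0.48]]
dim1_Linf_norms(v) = [0.84, 0.28, 0.65]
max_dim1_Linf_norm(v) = 0.84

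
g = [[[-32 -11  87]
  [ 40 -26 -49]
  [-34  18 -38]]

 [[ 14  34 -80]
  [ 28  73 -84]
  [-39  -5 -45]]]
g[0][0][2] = 87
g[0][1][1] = -26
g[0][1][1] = -26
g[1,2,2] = -45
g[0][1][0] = 40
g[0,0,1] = -11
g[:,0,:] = [[-32, -11, 87], [14, 34, -80]]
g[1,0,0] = 14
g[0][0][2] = 87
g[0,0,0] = -32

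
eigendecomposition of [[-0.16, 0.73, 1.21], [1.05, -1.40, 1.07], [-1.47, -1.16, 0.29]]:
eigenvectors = [[0.03+0.55j, 0.03-0.55j, -0.48+0.00j],[-0.05+0.39j, -0.05-0.39j, (0.86+0j)],[-0.74+0.00j, -0.74-0.00j, 0.14+0.00j]]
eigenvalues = [(0.27+1.71j), (0.27-1.71j), (-1.81+0j)]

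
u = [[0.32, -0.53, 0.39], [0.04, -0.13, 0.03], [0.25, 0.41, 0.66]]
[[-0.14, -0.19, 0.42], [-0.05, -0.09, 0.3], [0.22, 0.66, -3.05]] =u@[[2.67, 2.52, -1.57],  [0.95, 1.32, -3.23],  [-1.27, -0.77, -2.02]]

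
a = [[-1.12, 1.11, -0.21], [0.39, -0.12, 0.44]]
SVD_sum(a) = [[-1.14, 1.06, -0.31], [0.32, -0.30, 0.09]] + [[0.02,0.05,0.1],[0.07,0.18,0.35]]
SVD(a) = [[-0.96, 0.27], [0.27, 0.96]] @ diag([1.648266599588692, 0.4170338315776445]) @ [[0.72, -0.67, 0.19], [0.17, 0.44, 0.88]]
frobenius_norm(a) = 1.70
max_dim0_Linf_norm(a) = 1.12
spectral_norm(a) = 1.65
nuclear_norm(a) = 2.07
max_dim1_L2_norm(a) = 1.59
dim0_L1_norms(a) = [1.51, 1.23, 0.65]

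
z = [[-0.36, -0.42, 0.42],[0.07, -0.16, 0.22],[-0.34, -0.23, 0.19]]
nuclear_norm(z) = 1.09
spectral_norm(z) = 0.84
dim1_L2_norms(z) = [0.69, 0.28, 0.45]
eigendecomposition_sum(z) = [[-0.18+0.13j, -0.21-0.07j, (0.21+0.12j)], [(0.04+0.13j), -0.08+0.10j, (0.11-0.09j)], [(-0.17+0.02j), -0.12-0.12j, (0.09+0.16j)]] + [[(-0.18-0.13j), -0.21+0.07j, (0.21-0.12j)],[0.04-0.13j, -0.08-0.10j, 0.11+0.09j],[(-0.17-0.02j), -0.12+0.12j, (0.09-0.16j)]] + [[0j,(-0-0j),-0.00-0.00j],  [-0.00-0.00j,0.00+0.00j,0j],  [(-0-0j),0j,0j]]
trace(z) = -0.33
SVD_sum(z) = [[-0.38, -0.41, 0.41], [-0.1, -0.11, 0.11], [-0.24, -0.26, 0.26]] + [[0.02, -0.01, 0.01], [0.17, -0.05, 0.11], [-0.1, 0.03, -0.07]] + [[0.0, -0.00, -0.00], [-0.0, 0.0, 0.0], [-0.00, 0.0, 0.00]]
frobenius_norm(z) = 0.88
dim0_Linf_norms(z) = [0.36, 0.42, 0.42]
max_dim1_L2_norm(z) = 0.69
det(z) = 0.00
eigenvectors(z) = [[(-0.72+0j), (-0.72-0j), -0.18+0.00j],  [(-0.15+0.4j), -0.15-0.40j, 0.77+0.00j],  [-0.48-0.27j, -0.48+0.27j, 0.62+0.00j]]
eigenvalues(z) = [(-0.17+0.39j), (-0.17-0.39j), 0j]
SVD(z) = [[-0.83, -0.09, -0.56], [-0.22, -0.85, 0.47], [-0.52, 0.51, 0.69]] @ diag([0.8399928053295759, 0.24558450401205206, 0.0005817075756702406]) @ [[0.55, 0.60, -0.59], [-0.82, 0.23, -0.52], [-0.18, 0.77, 0.62]]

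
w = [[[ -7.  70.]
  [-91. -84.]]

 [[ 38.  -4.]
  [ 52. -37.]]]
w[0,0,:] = [-7.0, 70.0]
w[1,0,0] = 38.0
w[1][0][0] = 38.0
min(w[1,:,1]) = -37.0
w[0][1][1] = -84.0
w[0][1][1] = -84.0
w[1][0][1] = -4.0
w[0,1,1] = -84.0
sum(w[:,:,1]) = -55.0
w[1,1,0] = 52.0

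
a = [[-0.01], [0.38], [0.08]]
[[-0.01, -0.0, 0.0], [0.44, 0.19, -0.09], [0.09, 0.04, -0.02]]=a @ [[1.17, 0.50, -0.24]]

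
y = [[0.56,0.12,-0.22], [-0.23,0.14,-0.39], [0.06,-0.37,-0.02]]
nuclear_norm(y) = 1.45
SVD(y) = [[-0.99, -0.16, 0.07], [0.17, -0.87, 0.46], [-0.01, 0.47, 0.88]] @ diag([0.6171247908509354, 0.5008447000813205, 0.33198129302362994]) @ [[-0.96, -0.14, 0.24], [0.28, -0.63, 0.73], [-0.05, -0.77, -0.64]]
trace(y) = 0.68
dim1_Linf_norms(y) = [0.56, 0.39, 0.37]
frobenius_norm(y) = 0.86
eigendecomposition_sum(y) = [[(0.28+0.03j), (0.07-0.21j), -0.10+0.18j], [-0.10+0.20j, (0.14+0.11j), (-0.11-0.12j)], [0.04-0.15j, (-0.11-0.06j), 0.09+0.07j]] + [[0.28-0.03j, 0.07+0.21j, (-0.1-0.18j)], [-0.10-0.20j, 0.14-0.11j, -0.11+0.12j], [0.04+0.15j, (-0.11+0.06j), 0.09-0.07j]] + [[(-0-0j), (-0.02+0j), (-0.03+0j)],[(-0.02-0j), -0.13+0.00j, -0.18+0.00j],[-0.03-0.00j, (-0.15+0j), -0.20+0.00j]]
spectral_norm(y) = 0.62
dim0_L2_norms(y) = [0.61, 0.41, 0.45]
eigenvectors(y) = [[(0.71+0j), (0.71-0j), 0.10+0.00j], [-0.20+0.54j, -0.20-0.54j, 0.66+0.00j], [(0.06-0.4j), (0.06+0.4j), 0.75+0.00j]]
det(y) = -0.10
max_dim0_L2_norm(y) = 0.61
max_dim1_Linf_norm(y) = 0.56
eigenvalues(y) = [(0.51+0.21j), (0.51-0.21j), (-0.34+0j)]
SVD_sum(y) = [[0.58, 0.09, -0.15], [-0.10, -0.02, 0.03], [0.01, 0.0, -0.00]] + [[-0.02, 0.05, -0.06],[-0.12, 0.27, -0.32],[0.07, -0.15, 0.17]] + [[-0.0, -0.02, -0.01], [-0.01, -0.12, -0.10], [-0.01, -0.23, -0.19]]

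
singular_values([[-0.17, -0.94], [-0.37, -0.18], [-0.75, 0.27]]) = [1.0, 0.85]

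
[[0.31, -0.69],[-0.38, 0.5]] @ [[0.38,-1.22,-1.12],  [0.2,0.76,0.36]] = [[-0.02, -0.9, -0.6],[-0.04, 0.84, 0.61]]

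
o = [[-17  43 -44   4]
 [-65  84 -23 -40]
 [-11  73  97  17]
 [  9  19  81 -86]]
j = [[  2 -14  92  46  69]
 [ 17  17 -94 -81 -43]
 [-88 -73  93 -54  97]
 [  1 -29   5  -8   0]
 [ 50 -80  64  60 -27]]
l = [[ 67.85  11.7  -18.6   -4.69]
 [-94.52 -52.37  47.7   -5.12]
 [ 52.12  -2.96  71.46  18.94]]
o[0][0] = -17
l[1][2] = 47.7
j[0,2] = 92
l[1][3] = -5.12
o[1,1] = 84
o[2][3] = 17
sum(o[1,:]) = -44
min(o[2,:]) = -11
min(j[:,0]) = -88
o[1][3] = -40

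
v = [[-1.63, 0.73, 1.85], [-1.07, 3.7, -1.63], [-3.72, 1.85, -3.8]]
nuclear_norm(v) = 11.59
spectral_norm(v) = 6.56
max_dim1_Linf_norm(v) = 3.8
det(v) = 41.26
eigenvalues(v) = [(-2.48+2.58j), (-2.48-2.58j), (3.23+0j)]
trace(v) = -1.73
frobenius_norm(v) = 7.47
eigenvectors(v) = [[-0.19-0.56j,-0.19+0.56j,-0.20+0.00j], [(0.18-0.02j),(0.18+0.02j),(-0.97+0j)], [(0.79+0j),(0.79-0j),-0.15+0.00j]]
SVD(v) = [[-0.03, 0.78, 0.63], [-0.55, 0.51, -0.66], [-0.83, -0.37, 0.42]] @ diag([6.563005673266832, 2.713883270356637, 2.3166342239433866]) @ [[0.57, -0.55, 0.61], [-0.16, 0.65, 0.74], [-0.81, -0.52, 0.28]]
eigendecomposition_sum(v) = [[(-0.8+1.73j), 0.01-0.53j, (1.01+1.1j)],[(-0.48-0.36j), (0.16+0.04j), -0.41+0.23j],[(-1.85-1.77j), 0.67+0.24j, -1.84+0.81j]] + [[-0.80-1.73j, 0.01+0.53j, 1.01-1.10j], [-0.48+0.36j, (0.16-0.04j), -0.41-0.23j], [-1.85+1.77j, (0.67-0.24j), (-1.84-0.81j)]] + [[(-0.02-0j),0.70+0.00j,-0.17-0.00j],[(-0.12-0j),(3.38+0j),(-0.81-0j)],[-0.02-0.00j,(0.52+0j),(-0.12-0j)]]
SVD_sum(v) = [[-0.11, 0.11, -0.12], [-2.07, 2.0, -2.22], [-3.11, 3.00, -3.33]] + [[-0.35, 1.38, 1.56], [-0.23, 0.9, 1.02], [0.16, -0.65, -0.74]] + [[-1.17, -0.76, 0.41], [1.23, 0.79, -0.43], [-0.78, -0.50, 0.27]]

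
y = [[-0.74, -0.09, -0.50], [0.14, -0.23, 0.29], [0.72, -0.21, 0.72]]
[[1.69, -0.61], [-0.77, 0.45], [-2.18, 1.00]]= y@ [[-1.25, -0.35], [0.54, 0.01], [-1.62, 1.74]]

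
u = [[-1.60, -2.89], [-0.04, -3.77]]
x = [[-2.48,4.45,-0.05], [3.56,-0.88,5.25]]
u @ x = [[-6.32, -4.58, -15.09], [-13.32, 3.14, -19.79]]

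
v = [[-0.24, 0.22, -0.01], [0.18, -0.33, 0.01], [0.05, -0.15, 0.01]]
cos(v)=[[0.95, 0.06, -0.00], [0.05, 0.93, 0.00], [0.02, -0.03, 1.0]]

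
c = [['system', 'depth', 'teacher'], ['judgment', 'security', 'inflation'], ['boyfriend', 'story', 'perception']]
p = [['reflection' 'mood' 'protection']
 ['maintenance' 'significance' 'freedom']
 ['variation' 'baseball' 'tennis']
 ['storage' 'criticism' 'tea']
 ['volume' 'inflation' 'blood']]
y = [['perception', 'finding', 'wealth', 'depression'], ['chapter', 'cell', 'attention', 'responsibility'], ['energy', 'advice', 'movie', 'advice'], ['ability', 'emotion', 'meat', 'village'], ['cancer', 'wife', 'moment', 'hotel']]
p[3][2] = 'tea'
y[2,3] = 'advice'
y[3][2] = 'meat'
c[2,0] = 'boyfriend'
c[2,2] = 'perception'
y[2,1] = 'advice'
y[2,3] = 'advice'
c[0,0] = 'system'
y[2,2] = 'movie'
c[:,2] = ['teacher', 'inflation', 'perception']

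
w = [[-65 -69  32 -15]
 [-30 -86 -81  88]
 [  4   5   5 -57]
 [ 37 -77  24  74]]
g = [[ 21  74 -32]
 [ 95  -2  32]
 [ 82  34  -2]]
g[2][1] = 34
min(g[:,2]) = -32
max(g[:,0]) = 95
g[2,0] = 82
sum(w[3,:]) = 58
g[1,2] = 32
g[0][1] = 74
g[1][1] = -2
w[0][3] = -15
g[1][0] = 95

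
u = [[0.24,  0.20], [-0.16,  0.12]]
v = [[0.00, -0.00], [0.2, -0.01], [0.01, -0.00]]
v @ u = [[0.00, 0.00], [0.05, 0.04], [0.00, 0.0]]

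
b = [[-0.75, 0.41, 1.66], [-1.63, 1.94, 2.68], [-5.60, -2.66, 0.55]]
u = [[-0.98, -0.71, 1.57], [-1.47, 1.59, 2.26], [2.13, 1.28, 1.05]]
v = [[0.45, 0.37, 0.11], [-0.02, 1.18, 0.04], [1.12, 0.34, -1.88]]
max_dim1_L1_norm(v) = 3.34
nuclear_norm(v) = 3.87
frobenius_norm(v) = 2.58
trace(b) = 1.74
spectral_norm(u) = 3.43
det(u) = -11.59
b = v @ u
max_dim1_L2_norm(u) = 3.13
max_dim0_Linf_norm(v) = 1.88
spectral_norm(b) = 6.37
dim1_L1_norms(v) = [0.93, 1.24, 3.34]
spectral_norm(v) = 2.23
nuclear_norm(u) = 7.43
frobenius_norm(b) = 7.47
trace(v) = -0.25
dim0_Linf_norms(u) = [2.13, 1.59, 2.26]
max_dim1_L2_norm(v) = 2.21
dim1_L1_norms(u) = [3.26, 5.32, 4.46]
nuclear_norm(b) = 10.78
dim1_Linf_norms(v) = [0.45, 1.18, 1.88]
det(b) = 13.30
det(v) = -1.15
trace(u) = 1.66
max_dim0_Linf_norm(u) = 2.26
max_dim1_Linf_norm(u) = 2.26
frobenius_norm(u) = 4.58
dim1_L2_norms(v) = [0.59, 1.18, 2.21]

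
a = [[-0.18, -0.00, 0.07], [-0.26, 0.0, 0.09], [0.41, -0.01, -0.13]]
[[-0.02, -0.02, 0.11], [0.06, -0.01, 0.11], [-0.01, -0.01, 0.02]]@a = [[0.05, -0.0, -0.02],[0.04, -0.0, -0.01],[0.01, -0.00, -0.0]]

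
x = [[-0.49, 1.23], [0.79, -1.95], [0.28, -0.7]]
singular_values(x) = [2.6, 0.01]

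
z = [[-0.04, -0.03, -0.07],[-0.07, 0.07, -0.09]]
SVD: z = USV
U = [[-0.45, -0.89], [-0.89, 0.45]]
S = [0.15, 0.06]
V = [[0.55, -0.34, 0.76], [0.07, 0.93, 0.36]]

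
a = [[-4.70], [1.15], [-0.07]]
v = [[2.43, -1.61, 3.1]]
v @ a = [[-13.49]]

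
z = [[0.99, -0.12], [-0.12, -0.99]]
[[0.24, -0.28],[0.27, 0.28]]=z @[[0.21, -0.31], [-0.30, -0.25]]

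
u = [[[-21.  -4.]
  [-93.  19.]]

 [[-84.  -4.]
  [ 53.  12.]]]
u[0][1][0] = -93.0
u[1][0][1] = -4.0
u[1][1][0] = 53.0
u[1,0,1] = -4.0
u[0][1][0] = -93.0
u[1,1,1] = 12.0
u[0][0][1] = -4.0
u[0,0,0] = -21.0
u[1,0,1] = -4.0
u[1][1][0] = 53.0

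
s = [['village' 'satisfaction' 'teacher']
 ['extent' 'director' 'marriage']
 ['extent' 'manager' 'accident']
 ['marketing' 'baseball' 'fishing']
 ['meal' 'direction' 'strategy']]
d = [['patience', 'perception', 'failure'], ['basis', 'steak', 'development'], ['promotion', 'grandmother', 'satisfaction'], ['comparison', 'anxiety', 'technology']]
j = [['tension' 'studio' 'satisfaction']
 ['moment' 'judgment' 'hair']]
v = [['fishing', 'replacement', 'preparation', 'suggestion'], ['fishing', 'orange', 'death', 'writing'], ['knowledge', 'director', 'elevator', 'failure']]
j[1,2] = 'hair'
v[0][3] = 'suggestion'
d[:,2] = ['failure', 'development', 'satisfaction', 'technology']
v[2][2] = 'elevator'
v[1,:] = ['fishing', 'orange', 'death', 'writing']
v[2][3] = 'failure'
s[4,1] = 'direction'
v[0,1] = 'replacement'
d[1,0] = 'basis'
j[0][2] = 'satisfaction'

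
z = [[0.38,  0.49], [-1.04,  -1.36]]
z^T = [[0.38, -1.04], [0.49, -1.36]]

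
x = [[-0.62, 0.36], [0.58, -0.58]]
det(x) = 0.151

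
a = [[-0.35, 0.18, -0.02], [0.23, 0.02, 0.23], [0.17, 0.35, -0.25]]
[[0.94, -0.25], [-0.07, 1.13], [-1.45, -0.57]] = a @ [[-3.14, 0.88], [-0.54, 0.79], [2.89, 3.98]]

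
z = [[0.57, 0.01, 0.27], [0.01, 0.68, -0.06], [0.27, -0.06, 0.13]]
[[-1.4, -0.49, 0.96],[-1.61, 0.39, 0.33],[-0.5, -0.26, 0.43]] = z @ [[-1.56, -0.06, 2.3], [-2.51, 0.43, 0.33], [-1.8, -1.70, -1.30]]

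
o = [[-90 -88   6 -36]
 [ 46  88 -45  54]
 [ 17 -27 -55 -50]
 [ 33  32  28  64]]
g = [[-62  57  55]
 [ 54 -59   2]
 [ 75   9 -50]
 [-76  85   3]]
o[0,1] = -88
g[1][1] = -59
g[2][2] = -50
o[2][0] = 17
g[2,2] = -50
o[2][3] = -50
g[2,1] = 9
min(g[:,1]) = -59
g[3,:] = [-76, 85, 3]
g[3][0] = -76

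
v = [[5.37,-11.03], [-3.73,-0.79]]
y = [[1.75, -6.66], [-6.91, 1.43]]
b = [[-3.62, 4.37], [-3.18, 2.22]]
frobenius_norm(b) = 6.87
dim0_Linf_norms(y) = [6.91, 6.66]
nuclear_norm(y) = 13.57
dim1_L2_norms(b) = [5.67, 3.88]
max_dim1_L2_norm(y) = 7.06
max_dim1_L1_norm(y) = 8.41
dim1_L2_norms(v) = [12.27, 3.81]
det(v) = -45.38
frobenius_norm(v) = 12.85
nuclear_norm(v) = 15.99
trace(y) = 3.18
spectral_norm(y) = 8.38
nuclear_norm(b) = 7.68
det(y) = -43.52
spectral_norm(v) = 12.31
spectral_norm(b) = 6.82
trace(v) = 4.58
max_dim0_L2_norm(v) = 11.06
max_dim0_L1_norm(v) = 11.82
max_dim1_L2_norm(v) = 12.27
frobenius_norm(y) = 9.86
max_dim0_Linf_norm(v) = 11.03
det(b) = 5.86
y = v + b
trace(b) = -1.40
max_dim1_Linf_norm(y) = 6.91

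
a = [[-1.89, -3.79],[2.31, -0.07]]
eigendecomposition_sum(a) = [[-0.94+1.25j,(-1.9-0.66j)], [(1.16+0.4j),(-0.04+1.57j)]] + [[-0.94-1.25j, -1.90+0.66j], [1.16-0.40j, -0.04-1.57j]]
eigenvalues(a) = [(-0.98+2.82j), (-0.98-2.82j)]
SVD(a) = [[-0.96, 0.28],  [0.28, 0.96]] @ diag([4.3764785097482655, 2.030673743788403]) @ [[0.56, 0.83], [0.83, -0.56]]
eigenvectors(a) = [[(0.79+0j), 0.79-0.00j], [(-0.19-0.59j), -0.19+0.59j]]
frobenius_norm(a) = 4.82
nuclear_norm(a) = 6.41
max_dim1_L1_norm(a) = 5.68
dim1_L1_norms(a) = [5.68, 2.38]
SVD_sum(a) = [[-2.37,-3.46], [0.7,1.03]] + [[0.48, -0.33], [1.61, -1.10]]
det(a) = 8.89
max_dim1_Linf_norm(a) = 3.79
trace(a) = -1.96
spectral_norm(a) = 4.38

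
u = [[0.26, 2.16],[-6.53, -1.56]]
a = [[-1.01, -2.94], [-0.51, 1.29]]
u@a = [[-1.36, 2.02], [7.39, 17.19]]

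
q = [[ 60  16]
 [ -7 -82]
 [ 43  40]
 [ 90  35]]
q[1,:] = [-7, -82]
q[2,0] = 43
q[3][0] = 90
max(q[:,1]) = 40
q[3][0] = 90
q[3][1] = 35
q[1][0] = -7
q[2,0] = 43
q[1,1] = -82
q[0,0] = 60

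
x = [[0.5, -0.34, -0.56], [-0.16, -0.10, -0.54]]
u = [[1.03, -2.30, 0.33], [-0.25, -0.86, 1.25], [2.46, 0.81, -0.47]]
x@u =[[-0.78, -1.31, 0.0], [-1.47, 0.02, 0.08]]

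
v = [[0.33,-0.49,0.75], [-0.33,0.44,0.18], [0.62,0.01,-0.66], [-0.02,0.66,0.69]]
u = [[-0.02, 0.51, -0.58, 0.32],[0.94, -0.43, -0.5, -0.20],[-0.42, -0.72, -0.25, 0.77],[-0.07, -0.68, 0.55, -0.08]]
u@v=[[-0.54,0.44,0.68], [0.15,-0.79,0.82], [-0.07,0.39,0.25], [0.54,-0.31,-0.59]]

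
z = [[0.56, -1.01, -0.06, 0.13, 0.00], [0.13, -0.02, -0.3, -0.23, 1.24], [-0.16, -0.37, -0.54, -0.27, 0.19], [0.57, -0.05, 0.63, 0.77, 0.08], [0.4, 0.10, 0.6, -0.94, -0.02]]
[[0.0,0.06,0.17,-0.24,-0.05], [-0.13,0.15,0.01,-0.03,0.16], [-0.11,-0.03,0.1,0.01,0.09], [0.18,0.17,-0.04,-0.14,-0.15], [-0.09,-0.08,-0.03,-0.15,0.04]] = z@[[0.03, -0.05, 0.07, -0.14, -0.17],[0.03, -0.08, -0.13, 0.17, -0.06],[0.08, 0.13, -0.11, -0.12, 0.03],[0.16, 0.13, -0.02, 0.04, -0.11],[-0.06, 0.18, -0.03, -0.03, 0.13]]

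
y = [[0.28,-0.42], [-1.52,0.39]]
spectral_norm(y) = 1.62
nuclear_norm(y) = 1.94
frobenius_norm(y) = 1.65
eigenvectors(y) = [[-0.49,0.44], [-0.87,-0.9]]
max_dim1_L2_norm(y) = 1.57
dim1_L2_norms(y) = [0.5, 1.57]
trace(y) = 0.67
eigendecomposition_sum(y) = [[-0.25, -0.12],[-0.44, -0.22]] + [[0.53,  -0.30], [-1.08,  0.61]]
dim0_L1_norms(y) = [1.8, 0.81]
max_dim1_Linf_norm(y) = 1.52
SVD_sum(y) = [[0.37, -0.12], [-1.5, 0.47]] + [[-0.09, -0.3], [-0.02, -0.08]]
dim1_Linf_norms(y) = [0.42, 1.52]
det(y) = -0.53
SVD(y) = [[-0.24, 0.97], [0.97, 0.24]] @ diag([1.615549486659149, 0.32756656751774976]) @ [[-0.95, 0.3], [-0.30, -0.95]]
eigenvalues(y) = [-0.47, 1.14]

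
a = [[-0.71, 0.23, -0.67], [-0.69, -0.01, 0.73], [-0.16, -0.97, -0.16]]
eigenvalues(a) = [(-1+0j), (0.06+1j), (0.06-1j)]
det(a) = -1.00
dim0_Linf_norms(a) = [0.71, 0.97, 0.73]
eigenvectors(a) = [[0.85+0.00j, (0.16+0.34j), (0.16-0.34j)], [0.26+0.00j, -0.69+0.00j, (-0.69-0j)], [0.46+0.00j, 0.08-0.62j, (0.08+0.62j)]]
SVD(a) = [[0.39, 0.91, 0.14], [-0.90, 0.41, -0.17], [-0.21, -0.05, 0.98]] @ diag([1.005252206471574, 1.0026753288109782, 0.9955953929070923]) @ [[0.37, 0.30, -0.88], [-0.92, 0.26, -0.3], [-0.14, -0.92, -0.37]]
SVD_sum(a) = [[0.15,0.12,-0.35], [-0.33,-0.27,0.79], [-0.08,-0.06,0.19]] + [[-0.84, 0.23, -0.27], [-0.38, 0.11, -0.12], [0.05, -0.01, 0.02]] + [[-0.02, -0.12, -0.05], [0.02, 0.15, 0.06], [-0.13, -0.89, -0.36]]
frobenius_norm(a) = 1.73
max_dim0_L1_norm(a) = 1.56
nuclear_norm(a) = 3.00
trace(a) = -0.88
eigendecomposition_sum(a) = [[(-0.73+0j), (-0.21+0j), -0.39+0.00j], [(-0.22+0j), (-0.06+0j), (-0.12+0j)], [(-0.39+0j), -0.12+0.00j, (-0.21+0j)]] + [[(0.01+0.14j), 0.22-0.12j, (-0.14-0.19j)], [-0.24-0.10j, 0.03+0.47j, 0.42-0.08j], [(0.11-0.2j), (-0.43-0.03j), 0.03+0.39j]] + [[0.01-0.14j,(0.22+0.12j),(-0.14+0.19j)], [(-0.24+0.1j),(0.03-0.47j),0.42+0.08j], [(0.11+0.2j),-0.43+0.03j,0.03-0.39j]]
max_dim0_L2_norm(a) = 1.0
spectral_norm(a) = 1.01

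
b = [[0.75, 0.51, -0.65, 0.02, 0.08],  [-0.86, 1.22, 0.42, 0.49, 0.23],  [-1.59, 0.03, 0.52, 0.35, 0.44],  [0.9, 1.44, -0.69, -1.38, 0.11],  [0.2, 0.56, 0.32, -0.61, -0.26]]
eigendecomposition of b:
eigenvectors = [[(-0.07+0.34j), (-0.07-0.34j), 0.38+0.00j, (-0.09+0j), (-0.25+0j)],[-0.71+0.00j, -0.71-0.00j, (-0.05+0j), -0.16+0.00j, -0.11+0.00j],[-0.25-0.36j, (-0.25+0.36j), 0.49+0.00j, (-0.33+0j), (-0.59+0j)],[-0.29+0.23j, (-0.29-0.23j), (0.01+0j), 0.72+0.00j, 0.18+0.00j],[-0.19-0.05j, (-0.19+0.05j), 0.78+0.00j, 0.57+0.00j, 0.74+0.00j]]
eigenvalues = [(1.54+0.48j), (1.54-0.48j), (-0+0j), (-1.41+0j), (-0.81+0j)]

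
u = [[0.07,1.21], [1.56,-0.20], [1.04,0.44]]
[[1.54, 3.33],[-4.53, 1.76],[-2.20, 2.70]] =u@ [[-2.72, 1.47],[1.43, 2.67]]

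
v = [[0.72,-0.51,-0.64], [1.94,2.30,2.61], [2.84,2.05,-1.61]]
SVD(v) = [[-0.02,0.27,-0.96], [-0.73,-0.66,-0.17], [-0.68,0.70,0.21]] @ diag([4.627230279439293, 3.164176241495684, 0.7005202736498152]) @ [[-0.73, -0.66, -0.18], [0.29, -0.07, -0.95], [-0.62, 0.74, -0.24]]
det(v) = -10.26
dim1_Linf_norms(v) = [0.72, 2.61, 2.84]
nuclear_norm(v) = 8.49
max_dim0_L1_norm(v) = 5.5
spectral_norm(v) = 4.63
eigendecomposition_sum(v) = [[(0.3+3.16j), -0.31+1.39j, -0.21+0.48j], [(1.32-6.38j), (1.44-2.54j), (0.7-0.81j)], [0.82-1.26j, 0.52-0.43j, 0.22-0.12j]] + [[(0.3-3.16j), -0.31-1.39j, -0.21-0.48j], [1.32+6.38j, 1.44+2.54j, (0.7+0.81j)], [(0.82+1.26j), (0.52+0.43j), 0.22+0.12j]] + [[(0.13+0j), 0.11+0.00j, (-0.22+0j)], [(-0.7-0j), (-0.59-0j), 1.20-0.00j], [(1.2+0j), 1.00+0.00j, (-2.05+0j)]]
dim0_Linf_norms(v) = [2.84, 2.3, 2.61]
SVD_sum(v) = [[0.05, 0.05, 0.01], [2.47, 2.25, 0.6], [2.29, 2.09, 0.55]] + [[0.25, -0.06, -0.81], [-0.60, 0.14, 1.99], [0.65, -0.15, -2.13]] + [[0.42, -0.50, 0.16], [0.08, -0.09, 0.03], [-0.09, 0.11, -0.03]]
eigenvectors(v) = [[0.41-0.13j, (0.41+0.13j), 0.09+0.00j],[-0.88+0.00j, (-0.88-0j), (-0.5+0j)],[-0.19-0.07j, -0.19+0.07j, (0.86+0j)]]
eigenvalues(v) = [(1.96+0.5j), (1.96-0.5j), (-2.51+0j)]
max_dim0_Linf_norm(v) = 2.84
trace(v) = 1.41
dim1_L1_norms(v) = [1.87, 6.85, 6.5]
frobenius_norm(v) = 5.65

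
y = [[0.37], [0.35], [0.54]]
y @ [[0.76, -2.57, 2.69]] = [[0.28, -0.95, 1.00], [0.27, -0.9, 0.94], [0.41, -1.39, 1.45]]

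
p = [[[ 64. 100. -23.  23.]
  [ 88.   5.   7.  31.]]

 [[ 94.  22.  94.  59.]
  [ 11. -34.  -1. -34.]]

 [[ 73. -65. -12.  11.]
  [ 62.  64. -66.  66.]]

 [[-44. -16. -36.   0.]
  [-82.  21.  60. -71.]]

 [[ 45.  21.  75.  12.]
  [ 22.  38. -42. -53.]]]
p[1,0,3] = 59.0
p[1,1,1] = -34.0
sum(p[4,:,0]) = 67.0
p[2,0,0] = 73.0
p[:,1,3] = [31.0, -34.0, 66.0, -71.0, -53.0]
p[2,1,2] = -66.0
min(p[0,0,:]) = -23.0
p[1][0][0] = 94.0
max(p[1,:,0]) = 94.0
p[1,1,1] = -34.0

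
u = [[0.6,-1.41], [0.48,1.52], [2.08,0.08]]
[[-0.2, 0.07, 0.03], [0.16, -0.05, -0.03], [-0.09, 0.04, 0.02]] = u@ [[-0.05, 0.02, 0.01], [0.12, -0.04, -0.02]]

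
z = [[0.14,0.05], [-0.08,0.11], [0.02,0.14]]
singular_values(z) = [0.19, 0.16]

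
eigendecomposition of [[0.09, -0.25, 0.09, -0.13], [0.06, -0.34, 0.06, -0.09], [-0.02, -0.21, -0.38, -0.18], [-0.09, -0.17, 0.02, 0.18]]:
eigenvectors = [[0.46+0.00j,  (-0.86+0j),  -0.13-0.29j,  (-0.13+0.29j)], [(0.19+0j),  (0.01+0j),  -0.06-0.36j,  -0.06+0.36j], [(0.16+0j),  (0.25+0j),  (0.86+0j),  (0.86-0j)], [-0.85+0.00j,  -0.45+0.00j,  (-0.03-0.17j),  (-0.03+0.17j)]]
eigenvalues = [(0.26+0j), (-0+0j), (-0.36+0.13j), (-0.36-0.13j)]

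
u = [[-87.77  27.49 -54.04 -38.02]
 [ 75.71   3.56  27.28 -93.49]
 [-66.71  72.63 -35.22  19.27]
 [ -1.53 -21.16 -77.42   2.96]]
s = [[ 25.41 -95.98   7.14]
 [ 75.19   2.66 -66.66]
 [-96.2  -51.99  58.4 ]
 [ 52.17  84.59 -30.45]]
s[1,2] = -66.66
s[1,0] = 75.19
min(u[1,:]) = -93.49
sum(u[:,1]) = 82.52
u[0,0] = -87.77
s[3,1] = 84.59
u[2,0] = -66.71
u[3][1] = -21.16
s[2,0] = -96.2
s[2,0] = -96.2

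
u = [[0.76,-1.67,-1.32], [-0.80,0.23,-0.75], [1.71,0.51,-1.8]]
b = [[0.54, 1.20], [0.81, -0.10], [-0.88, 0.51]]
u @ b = [[0.22, 0.41], [0.41, -1.37], [2.92, 1.08]]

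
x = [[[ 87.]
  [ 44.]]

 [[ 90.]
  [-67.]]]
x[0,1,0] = 44.0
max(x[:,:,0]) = 90.0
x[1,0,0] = 90.0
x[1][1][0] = -67.0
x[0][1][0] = 44.0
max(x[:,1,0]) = 44.0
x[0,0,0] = 87.0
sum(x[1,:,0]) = 23.0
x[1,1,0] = -67.0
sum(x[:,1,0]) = -23.0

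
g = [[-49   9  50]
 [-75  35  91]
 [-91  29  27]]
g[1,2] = 91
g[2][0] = -91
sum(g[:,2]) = 168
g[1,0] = -75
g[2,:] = [-91, 29, 27]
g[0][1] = 9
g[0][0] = -49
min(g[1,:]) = -75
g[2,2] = 27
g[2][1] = 29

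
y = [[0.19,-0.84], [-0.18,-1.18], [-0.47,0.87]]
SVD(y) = [[-0.50, 0.15], [-0.67, -0.69], [0.54, -0.71]] @ diag([1.7039397275910322, 0.4908048540275441]) @ [[-0.13, 0.99], [0.99, 0.13]]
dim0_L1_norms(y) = [0.84, 2.89]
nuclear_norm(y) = 2.19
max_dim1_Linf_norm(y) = 1.18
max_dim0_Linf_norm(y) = 1.18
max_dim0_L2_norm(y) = 1.69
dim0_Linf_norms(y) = [0.47, 1.18]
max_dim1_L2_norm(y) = 1.19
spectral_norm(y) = 1.70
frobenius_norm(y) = 1.77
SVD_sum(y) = [[0.12, -0.85], [0.15, -1.13], [-0.12, 0.92]] + [[0.07,0.01], [-0.33,-0.05], [-0.35,-0.05]]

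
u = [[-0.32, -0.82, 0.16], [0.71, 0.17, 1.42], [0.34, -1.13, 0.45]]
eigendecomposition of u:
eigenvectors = [[(-0.9+0j),(-0.09+0.35j),-0.09-0.35j], [(0.04+0j),(0.72+0j),(0.72-0j)], [0.43+0.00j,(0.13+0.57j),0.13-0.57j]]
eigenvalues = [(-0.36+0j), (0.33+1.46j), (0.33-1.46j)]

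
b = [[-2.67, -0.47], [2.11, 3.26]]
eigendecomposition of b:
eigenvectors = [[-0.94, 0.08], [0.34, -1.00]]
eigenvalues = [-2.5, 3.09]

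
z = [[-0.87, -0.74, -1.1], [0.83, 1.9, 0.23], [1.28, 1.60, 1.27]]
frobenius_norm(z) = 3.56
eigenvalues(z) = [-0.0, 1.26, 1.05]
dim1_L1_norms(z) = [2.71, 2.96, 4.15]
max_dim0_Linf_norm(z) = 1.9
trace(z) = 2.30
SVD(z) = [[-0.43, -0.57, 0.7], [0.57, -0.78, -0.28], [0.70, 0.27, 0.66]] @ diag([3.4098655063797807, 1.0248983787515182, 0.0007359577931273555]) @ [[0.51, 0.74, 0.44], [0.2, -0.60, 0.78], [-0.84, 0.31, 0.45]]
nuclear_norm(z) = 4.44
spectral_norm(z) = 3.41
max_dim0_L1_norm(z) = 4.24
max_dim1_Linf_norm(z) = 1.9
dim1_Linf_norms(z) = [1.1, 1.9, 1.6]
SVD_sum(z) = [[-0.75, -1.09, -0.65], [0.99, 1.42, 0.85], [1.22, 1.77, 1.05]] + [[-0.12, 0.35, -0.45], [-0.16, 0.48, -0.62], [0.06, -0.17, 0.22]] + [[-0.00,0.00,0.00],[0.00,-0.00,-0.00],[-0.0,0.00,0.00]]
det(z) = -0.00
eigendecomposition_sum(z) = [[-0.00, 0.0, -0.0], [0.00, -0.00, 0.0], [0.00, -0.0, 0.0]] + [[-1.71, -8.35, 2.57],  [1.35, 6.57, -2.02],  [2.4, 11.71, -3.61]] + [[0.84, 7.61, -3.67],[-0.52, -4.67, 2.25],[-1.12, -10.11, 4.87]]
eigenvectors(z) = [[-0.84, -0.53, -0.56], [0.31, 0.42, 0.35], [0.45, 0.74, 0.75]]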